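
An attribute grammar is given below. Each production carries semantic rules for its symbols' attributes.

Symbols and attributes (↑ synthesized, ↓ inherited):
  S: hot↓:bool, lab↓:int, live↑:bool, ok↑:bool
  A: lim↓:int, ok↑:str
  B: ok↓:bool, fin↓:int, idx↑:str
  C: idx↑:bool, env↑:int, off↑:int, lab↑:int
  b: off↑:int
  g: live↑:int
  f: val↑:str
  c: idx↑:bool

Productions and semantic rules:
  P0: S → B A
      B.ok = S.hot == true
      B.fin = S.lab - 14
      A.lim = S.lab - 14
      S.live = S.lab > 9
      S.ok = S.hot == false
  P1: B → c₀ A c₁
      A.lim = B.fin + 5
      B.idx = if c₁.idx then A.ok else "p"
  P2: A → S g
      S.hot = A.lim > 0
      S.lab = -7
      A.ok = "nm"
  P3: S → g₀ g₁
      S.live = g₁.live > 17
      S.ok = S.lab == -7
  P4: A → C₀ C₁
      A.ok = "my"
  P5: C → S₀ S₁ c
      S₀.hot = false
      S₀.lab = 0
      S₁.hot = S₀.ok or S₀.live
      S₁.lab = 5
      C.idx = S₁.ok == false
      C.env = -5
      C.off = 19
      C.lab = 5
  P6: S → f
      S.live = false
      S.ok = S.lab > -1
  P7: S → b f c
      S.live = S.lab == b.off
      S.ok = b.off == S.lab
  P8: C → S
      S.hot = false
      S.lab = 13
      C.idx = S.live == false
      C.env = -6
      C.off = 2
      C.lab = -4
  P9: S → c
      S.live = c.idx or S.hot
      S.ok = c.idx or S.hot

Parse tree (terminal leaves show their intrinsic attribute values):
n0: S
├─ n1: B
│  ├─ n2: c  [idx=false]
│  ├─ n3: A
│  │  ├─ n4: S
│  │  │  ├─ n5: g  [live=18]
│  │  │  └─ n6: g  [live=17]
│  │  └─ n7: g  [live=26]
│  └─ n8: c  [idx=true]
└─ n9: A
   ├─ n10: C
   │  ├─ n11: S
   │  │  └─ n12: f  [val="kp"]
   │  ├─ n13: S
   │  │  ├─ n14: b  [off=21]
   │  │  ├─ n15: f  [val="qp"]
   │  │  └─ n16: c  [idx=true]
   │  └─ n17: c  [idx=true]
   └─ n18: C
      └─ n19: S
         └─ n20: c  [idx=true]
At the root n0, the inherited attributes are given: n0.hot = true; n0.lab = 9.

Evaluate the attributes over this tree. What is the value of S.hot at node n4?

false

1. n0.hot = true  [given at root]
2. n0.lab = 9  [given at root]
3. n1.ok = true  [S.hot == true]
4. n1.fin = -5  [S.lab - 14]
5. n2.idx = false  [terminal]
6. n3.lim = 0  [B.fin + 5]
7. n4.hot = false  [A.lim > 0]
8. n4.lab = -7  [-7]
9. n5.live = 18  [terminal]
10. n6.live = 17  [terminal]
11. n4.live = false  [g₁.live > 17]
12. n4.ok = true  [S.lab == -7]
13. n7.live = 26  [terminal]
14. n3.ok = "nm"  ["nm"]
15. n8.idx = true  [terminal]
16. n1.idx = "nm"  [if c₁.idx then A.ok else "p"]
17. n9.lim = -5  [S.lab - 14]
18. n11.hot = false  [false]
19. n11.lab = 0  [0]
20. n12.val = "kp"  [terminal]
21. n11.live = false  [false]
22. n11.ok = true  [S.lab > -1]
23. n13.hot = true  [S₀.ok or S₀.live]
24. n13.lab = 5  [5]
25. n14.off = 21  [terminal]
26. n15.val = "qp"  [terminal]
27. n16.idx = true  [terminal]
28. n13.live = false  [S.lab == b.off]
29. n13.ok = false  [b.off == S.lab]
30. n17.idx = true  [terminal]
31. n10.idx = true  [S₁.ok == false]
32. n10.env = -5  [-5]
33. n10.off = 19  [19]
34. n10.lab = 5  [5]
35. n19.hot = false  [false]
36. n19.lab = 13  [13]
37. n20.idx = true  [terminal]
38. n19.live = true  [c.idx or S.hot]
39. n19.ok = true  [c.idx or S.hot]
40. n18.idx = false  [S.live == false]
41. n18.env = -6  [-6]
42. n18.off = 2  [2]
43. n18.lab = -4  [-4]
44. n9.ok = "my"  ["my"]
45. n0.live = false  [S.lab > 9]
46. n0.ok = false  [S.hot == false]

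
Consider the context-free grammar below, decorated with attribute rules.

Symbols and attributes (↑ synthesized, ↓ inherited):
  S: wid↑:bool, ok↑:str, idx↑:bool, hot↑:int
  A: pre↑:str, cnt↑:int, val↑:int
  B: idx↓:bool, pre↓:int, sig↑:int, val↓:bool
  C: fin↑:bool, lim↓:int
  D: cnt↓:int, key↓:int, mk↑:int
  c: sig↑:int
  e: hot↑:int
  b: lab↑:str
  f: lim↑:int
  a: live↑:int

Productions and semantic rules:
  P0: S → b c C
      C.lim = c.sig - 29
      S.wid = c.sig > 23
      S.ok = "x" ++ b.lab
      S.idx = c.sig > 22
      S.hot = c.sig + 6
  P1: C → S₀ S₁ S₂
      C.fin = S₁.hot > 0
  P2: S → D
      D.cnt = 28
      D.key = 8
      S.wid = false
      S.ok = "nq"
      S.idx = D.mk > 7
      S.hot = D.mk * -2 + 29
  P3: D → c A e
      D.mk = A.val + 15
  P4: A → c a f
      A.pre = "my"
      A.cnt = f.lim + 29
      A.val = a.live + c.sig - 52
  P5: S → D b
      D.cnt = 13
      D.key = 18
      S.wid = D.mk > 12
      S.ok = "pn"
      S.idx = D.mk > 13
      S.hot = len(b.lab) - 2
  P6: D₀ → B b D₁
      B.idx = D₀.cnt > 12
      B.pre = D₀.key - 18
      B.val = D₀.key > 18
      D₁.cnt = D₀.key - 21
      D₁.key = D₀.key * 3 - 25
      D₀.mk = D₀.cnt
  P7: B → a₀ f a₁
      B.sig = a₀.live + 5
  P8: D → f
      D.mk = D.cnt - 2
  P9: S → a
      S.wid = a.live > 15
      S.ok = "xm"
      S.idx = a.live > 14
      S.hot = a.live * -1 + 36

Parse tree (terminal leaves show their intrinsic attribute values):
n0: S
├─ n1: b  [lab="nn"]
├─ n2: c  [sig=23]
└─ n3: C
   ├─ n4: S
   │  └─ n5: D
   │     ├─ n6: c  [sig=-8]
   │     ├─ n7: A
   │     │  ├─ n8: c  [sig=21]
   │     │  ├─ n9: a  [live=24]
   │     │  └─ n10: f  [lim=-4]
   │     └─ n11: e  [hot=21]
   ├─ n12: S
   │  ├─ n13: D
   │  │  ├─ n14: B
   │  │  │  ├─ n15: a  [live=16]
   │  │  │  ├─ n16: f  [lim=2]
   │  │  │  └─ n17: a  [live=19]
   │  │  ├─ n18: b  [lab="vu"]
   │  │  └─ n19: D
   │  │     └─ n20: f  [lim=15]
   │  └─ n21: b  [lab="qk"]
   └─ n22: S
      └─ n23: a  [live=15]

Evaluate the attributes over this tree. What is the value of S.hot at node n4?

13

1. n1.lab = "nn"  [terminal]
2. n2.sig = 23  [terminal]
3. n3.lim = -6  [c.sig - 29]
4. n5.cnt = 28  [28]
5. n5.key = 8  [8]
6. n6.sig = -8  [terminal]
7. n8.sig = 21  [terminal]
8. n9.live = 24  [terminal]
9. n10.lim = -4  [terminal]
10. n7.pre = "my"  ["my"]
11. n7.cnt = 25  [f.lim + 29]
12. n7.val = -7  [a.live + c.sig - 52]
13. n11.hot = 21  [terminal]
14. n5.mk = 8  [A.val + 15]
15. n4.wid = false  [false]
16. n4.ok = "nq"  ["nq"]
17. n4.idx = true  [D.mk > 7]
18. n4.hot = 13  [D.mk * -2 + 29]
19. n13.cnt = 13  [13]
20. n13.key = 18  [18]
21. n14.idx = true  [D₀.cnt > 12]
22. n14.pre = 0  [D₀.key - 18]
23. n14.val = false  [D₀.key > 18]
24. n15.live = 16  [terminal]
25. n16.lim = 2  [terminal]
26. n17.live = 19  [terminal]
27. n14.sig = 21  [a₀.live + 5]
28. n18.lab = "vu"  [terminal]
29. n19.cnt = -3  [D₀.key - 21]
30. n19.key = 29  [D₀.key * 3 - 25]
31. n20.lim = 15  [terminal]
32. n19.mk = -5  [D.cnt - 2]
33. n13.mk = 13  [D₀.cnt]
34. n21.lab = "qk"  [terminal]
35. n12.wid = true  [D.mk > 12]
36. n12.ok = "pn"  ["pn"]
37. n12.idx = false  [D.mk > 13]
38. n12.hot = 0  [len(b.lab) - 2]
39. n23.live = 15  [terminal]
40. n22.wid = false  [a.live > 15]
41. n22.ok = "xm"  ["xm"]
42. n22.idx = true  [a.live > 14]
43. n22.hot = 21  [a.live * -1 + 36]
44. n3.fin = false  [S₁.hot > 0]
45. n0.wid = false  [c.sig > 23]
46. n0.ok = "xnn"  ["x" ++ b.lab]
47. n0.idx = true  [c.sig > 22]
48. n0.hot = 29  [c.sig + 6]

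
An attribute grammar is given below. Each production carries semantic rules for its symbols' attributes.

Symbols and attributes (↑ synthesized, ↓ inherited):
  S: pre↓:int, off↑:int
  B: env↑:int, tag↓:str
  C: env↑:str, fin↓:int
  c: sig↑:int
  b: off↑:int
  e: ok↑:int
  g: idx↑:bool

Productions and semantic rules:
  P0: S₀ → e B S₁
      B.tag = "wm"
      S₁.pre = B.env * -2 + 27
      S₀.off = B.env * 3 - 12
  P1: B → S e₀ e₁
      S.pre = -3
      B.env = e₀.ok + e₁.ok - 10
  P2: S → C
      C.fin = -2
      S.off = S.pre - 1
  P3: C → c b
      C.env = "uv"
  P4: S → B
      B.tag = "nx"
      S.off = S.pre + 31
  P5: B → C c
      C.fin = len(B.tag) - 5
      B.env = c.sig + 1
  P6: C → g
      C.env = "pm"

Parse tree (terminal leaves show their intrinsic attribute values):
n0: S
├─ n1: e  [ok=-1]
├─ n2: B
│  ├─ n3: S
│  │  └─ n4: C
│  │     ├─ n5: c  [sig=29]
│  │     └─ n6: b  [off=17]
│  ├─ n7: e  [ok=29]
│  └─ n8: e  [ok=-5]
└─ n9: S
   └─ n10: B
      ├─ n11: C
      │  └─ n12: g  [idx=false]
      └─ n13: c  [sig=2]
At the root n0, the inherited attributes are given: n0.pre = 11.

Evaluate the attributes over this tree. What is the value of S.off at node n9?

30

1. n0.pre = 11  [given at root]
2. n1.ok = -1  [terminal]
3. n2.tag = "wm"  ["wm"]
4. n3.pre = -3  [-3]
5. n4.fin = -2  [-2]
6. n5.sig = 29  [terminal]
7. n6.off = 17  [terminal]
8. n4.env = "uv"  ["uv"]
9. n3.off = -4  [S.pre - 1]
10. n7.ok = 29  [terminal]
11. n8.ok = -5  [terminal]
12. n2.env = 14  [e₀.ok + e₁.ok - 10]
13. n9.pre = -1  [B.env * -2 + 27]
14. n10.tag = "nx"  ["nx"]
15. n11.fin = -3  [len(B.tag) - 5]
16. n12.idx = false  [terminal]
17. n11.env = "pm"  ["pm"]
18. n13.sig = 2  [terminal]
19. n10.env = 3  [c.sig + 1]
20. n9.off = 30  [S.pre + 31]
21. n0.off = 30  [B.env * 3 - 12]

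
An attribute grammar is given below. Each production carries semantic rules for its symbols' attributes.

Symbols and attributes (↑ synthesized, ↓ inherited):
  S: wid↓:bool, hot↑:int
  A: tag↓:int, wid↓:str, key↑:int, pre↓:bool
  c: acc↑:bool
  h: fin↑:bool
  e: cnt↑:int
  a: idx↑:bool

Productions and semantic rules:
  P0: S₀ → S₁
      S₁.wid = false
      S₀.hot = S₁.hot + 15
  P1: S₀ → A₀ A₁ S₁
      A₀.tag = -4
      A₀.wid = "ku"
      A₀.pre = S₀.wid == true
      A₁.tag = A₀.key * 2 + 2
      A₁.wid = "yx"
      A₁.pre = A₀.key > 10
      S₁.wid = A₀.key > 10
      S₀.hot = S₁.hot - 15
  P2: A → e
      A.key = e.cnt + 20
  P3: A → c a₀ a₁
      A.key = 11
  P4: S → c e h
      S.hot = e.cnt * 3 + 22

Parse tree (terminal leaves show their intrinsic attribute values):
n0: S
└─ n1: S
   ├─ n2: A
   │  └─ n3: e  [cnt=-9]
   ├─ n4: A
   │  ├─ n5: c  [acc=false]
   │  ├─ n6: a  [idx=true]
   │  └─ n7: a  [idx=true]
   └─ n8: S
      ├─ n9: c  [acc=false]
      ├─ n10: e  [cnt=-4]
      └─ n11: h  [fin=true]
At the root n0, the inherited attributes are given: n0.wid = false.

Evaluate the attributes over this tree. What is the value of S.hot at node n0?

10

1. n0.wid = false  [given at root]
2. n1.wid = false  [false]
3. n2.tag = -4  [-4]
4. n2.wid = "ku"  ["ku"]
5. n2.pre = false  [S₀.wid == true]
6. n3.cnt = -9  [terminal]
7. n2.key = 11  [e.cnt + 20]
8. n4.tag = 24  [A₀.key * 2 + 2]
9. n4.wid = "yx"  ["yx"]
10. n4.pre = true  [A₀.key > 10]
11. n5.acc = false  [terminal]
12. n6.idx = true  [terminal]
13. n7.idx = true  [terminal]
14. n4.key = 11  [11]
15. n8.wid = true  [A₀.key > 10]
16. n9.acc = false  [terminal]
17. n10.cnt = -4  [terminal]
18. n11.fin = true  [terminal]
19. n8.hot = 10  [e.cnt * 3 + 22]
20. n1.hot = -5  [S₁.hot - 15]
21. n0.hot = 10  [S₁.hot + 15]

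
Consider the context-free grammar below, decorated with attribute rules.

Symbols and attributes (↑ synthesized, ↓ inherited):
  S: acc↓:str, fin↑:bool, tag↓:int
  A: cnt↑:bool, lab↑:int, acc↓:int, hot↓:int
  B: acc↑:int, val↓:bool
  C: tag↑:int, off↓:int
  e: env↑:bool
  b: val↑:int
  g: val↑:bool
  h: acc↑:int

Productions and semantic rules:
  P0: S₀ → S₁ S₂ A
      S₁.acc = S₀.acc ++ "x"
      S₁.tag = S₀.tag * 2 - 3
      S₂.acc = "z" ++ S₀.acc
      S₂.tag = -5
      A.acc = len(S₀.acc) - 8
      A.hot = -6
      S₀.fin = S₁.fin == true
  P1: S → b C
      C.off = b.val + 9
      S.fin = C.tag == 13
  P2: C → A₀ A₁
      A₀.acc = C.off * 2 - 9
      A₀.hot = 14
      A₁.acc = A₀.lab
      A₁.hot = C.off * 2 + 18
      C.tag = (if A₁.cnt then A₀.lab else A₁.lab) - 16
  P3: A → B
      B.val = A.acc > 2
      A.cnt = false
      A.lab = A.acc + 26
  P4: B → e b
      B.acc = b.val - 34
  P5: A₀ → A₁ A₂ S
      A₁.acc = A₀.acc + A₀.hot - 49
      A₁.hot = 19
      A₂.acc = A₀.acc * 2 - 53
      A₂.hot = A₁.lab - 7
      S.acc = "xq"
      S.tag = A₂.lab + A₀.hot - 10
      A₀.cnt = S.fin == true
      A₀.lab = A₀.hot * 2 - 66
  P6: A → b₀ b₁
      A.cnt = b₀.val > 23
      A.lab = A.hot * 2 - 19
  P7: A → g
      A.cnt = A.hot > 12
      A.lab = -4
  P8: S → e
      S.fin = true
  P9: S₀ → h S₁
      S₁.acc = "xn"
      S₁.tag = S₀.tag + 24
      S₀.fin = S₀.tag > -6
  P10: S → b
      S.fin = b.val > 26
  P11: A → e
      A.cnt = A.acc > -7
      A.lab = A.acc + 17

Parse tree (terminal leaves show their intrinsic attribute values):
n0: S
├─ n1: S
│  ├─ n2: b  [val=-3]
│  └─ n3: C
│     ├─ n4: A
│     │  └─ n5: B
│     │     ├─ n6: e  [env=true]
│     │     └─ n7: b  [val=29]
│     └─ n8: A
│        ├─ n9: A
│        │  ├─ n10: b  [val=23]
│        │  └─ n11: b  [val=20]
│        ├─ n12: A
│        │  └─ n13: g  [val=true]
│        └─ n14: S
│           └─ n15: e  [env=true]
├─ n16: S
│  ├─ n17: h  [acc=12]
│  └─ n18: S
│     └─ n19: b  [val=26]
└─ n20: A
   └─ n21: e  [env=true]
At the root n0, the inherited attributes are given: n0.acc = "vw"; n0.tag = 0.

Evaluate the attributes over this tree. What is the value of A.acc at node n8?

29

1. n0.acc = "vw"  [given at root]
2. n0.tag = 0  [given at root]
3. n1.acc = "vwx"  [S₀.acc ++ "x"]
4. n1.tag = -3  [S₀.tag * 2 - 3]
5. n2.val = -3  [terminal]
6. n3.off = 6  [b.val + 9]
7. n4.acc = 3  [C.off * 2 - 9]
8. n4.hot = 14  [14]
9. n5.val = true  [A.acc > 2]
10. n6.env = true  [terminal]
11. n7.val = 29  [terminal]
12. n5.acc = -5  [b.val - 34]
13. n4.cnt = false  [false]
14. n4.lab = 29  [A.acc + 26]
15. n8.acc = 29  [A₀.lab]
16. n8.hot = 30  [C.off * 2 + 18]
17. n9.acc = 10  [A₀.acc + A₀.hot - 49]
18. n9.hot = 19  [19]
19. n10.val = 23  [terminal]
20. n11.val = 20  [terminal]
21. n9.cnt = false  [b₀.val > 23]
22. n9.lab = 19  [A.hot * 2 - 19]
23. n12.acc = 5  [A₀.acc * 2 - 53]
24. n12.hot = 12  [A₁.lab - 7]
25. n13.val = true  [terminal]
26. n12.cnt = false  [A.hot > 12]
27. n12.lab = -4  [-4]
28. n14.acc = "xq"  ["xq"]
29. n14.tag = 16  [A₂.lab + A₀.hot - 10]
30. n15.env = true  [terminal]
31. n14.fin = true  [true]
32. n8.cnt = true  [S.fin == true]
33. n8.lab = -6  [A₀.hot * 2 - 66]
34. n3.tag = 13  [(if A₁.cnt then A₀.lab else A₁.lab) - 16]
35. n1.fin = true  [C.tag == 13]
36. n16.acc = "zvw"  ["z" ++ S₀.acc]
37. n16.tag = -5  [-5]
38. n17.acc = 12  [terminal]
39. n18.acc = "xn"  ["xn"]
40. n18.tag = 19  [S₀.tag + 24]
41. n19.val = 26  [terminal]
42. n18.fin = false  [b.val > 26]
43. n16.fin = true  [S₀.tag > -6]
44. n20.acc = -6  [len(S₀.acc) - 8]
45. n20.hot = -6  [-6]
46. n21.env = true  [terminal]
47. n20.cnt = true  [A.acc > -7]
48. n20.lab = 11  [A.acc + 17]
49. n0.fin = true  [S₁.fin == true]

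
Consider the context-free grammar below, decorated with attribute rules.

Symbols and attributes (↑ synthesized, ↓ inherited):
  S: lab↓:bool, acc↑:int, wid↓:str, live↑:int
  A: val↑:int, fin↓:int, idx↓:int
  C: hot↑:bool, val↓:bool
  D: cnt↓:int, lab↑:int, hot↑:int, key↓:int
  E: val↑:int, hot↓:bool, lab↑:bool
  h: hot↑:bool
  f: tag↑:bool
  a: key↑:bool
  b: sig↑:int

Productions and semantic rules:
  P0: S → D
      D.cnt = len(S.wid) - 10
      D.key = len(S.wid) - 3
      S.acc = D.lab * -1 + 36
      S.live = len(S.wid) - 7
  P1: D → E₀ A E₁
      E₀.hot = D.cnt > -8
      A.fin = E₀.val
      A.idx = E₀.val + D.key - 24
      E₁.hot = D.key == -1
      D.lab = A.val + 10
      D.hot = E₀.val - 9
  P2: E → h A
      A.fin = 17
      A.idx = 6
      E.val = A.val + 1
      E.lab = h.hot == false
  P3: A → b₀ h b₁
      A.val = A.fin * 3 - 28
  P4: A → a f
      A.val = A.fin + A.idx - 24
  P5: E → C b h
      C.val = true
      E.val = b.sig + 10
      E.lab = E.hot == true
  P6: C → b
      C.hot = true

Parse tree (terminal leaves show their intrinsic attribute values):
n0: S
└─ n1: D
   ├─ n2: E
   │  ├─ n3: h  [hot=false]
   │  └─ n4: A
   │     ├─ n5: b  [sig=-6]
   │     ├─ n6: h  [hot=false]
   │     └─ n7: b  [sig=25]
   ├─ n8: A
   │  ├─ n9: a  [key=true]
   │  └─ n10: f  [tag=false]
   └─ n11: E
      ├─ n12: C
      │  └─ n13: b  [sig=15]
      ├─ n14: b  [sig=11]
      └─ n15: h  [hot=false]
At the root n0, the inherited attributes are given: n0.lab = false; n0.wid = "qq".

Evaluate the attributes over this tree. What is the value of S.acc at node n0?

27

1. n0.lab = false  [given at root]
2. n0.wid = "qq"  [given at root]
3. n1.cnt = -8  [len(S.wid) - 10]
4. n1.key = -1  [len(S.wid) - 3]
5. n2.hot = false  [D.cnt > -8]
6. n3.hot = false  [terminal]
7. n4.fin = 17  [17]
8. n4.idx = 6  [6]
9. n5.sig = -6  [terminal]
10. n6.hot = false  [terminal]
11. n7.sig = 25  [terminal]
12. n4.val = 23  [A.fin * 3 - 28]
13. n2.val = 24  [A.val + 1]
14. n2.lab = true  [h.hot == false]
15. n8.fin = 24  [E₀.val]
16. n8.idx = -1  [E₀.val + D.key - 24]
17. n9.key = true  [terminal]
18. n10.tag = false  [terminal]
19. n8.val = -1  [A.fin + A.idx - 24]
20. n11.hot = true  [D.key == -1]
21. n12.val = true  [true]
22. n13.sig = 15  [terminal]
23. n12.hot = true  [true]
24. n14.sig = 11  [terminal]
25. n15.hot = false  [terminal]
26. n11.val = 21  [b.sig + 10]
27. n11.lab = true  [E.hot == true]
28. n1.lab = 9  [A.val + 10]
29. n1.hot = 15  [E₀.val - 9]
30. n0.acc = 27  [D.lab * -1 + 36]
31. n0.live = -5  [len(S.wid) - 7]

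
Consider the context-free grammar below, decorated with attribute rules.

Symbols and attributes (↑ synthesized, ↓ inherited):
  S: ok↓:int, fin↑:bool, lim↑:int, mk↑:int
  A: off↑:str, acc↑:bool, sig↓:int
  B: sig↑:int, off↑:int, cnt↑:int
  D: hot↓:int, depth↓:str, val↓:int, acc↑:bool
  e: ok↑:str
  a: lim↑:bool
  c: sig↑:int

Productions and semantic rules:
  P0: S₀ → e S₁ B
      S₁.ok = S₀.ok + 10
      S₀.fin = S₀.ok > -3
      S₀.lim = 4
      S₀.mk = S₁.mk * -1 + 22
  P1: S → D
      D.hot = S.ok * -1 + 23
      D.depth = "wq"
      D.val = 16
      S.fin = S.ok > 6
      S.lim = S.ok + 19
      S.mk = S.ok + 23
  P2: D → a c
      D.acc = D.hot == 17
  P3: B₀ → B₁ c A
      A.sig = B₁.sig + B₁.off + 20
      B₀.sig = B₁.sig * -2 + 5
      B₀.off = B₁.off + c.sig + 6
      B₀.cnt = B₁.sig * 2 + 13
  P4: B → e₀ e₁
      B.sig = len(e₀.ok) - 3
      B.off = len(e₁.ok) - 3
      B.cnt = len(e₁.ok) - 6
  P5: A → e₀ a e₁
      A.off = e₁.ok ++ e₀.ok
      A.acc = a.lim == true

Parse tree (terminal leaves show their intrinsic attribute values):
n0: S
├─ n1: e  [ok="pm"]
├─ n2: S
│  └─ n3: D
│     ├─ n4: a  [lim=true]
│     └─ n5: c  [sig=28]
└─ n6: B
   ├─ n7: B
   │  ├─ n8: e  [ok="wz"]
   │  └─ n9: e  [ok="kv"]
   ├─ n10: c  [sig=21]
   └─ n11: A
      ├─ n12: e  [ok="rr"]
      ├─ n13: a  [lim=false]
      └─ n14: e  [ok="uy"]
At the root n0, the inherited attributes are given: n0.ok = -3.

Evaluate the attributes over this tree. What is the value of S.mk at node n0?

1. n0.ok = -3  [given at root]
2. n1.ok = "pm"  [terminal]
3. n2.ok = 7  [S₀.ok + 10]
4. n3.hot = 16  [S.ok * -1 + 23]
5. n3.depth = "wq"  ["wq"]
6. n3.val = 16  [16]
7. n4.lim = true  [terminal]
8. n5.sig = 28  [terminal]
9. n3.acc = false  [D.hot == 17]
10. n2.fin = true  [S.ok > 6]
11. n2.lim = 26  [S.ok + 19]
12. n2.mk = 30  [S.ok + 23]
13. n8.ok = "wz"  [terminal]
14. n9.ok = "kv"  [terminal]
15. n7.sig = -1  [len(e₀.ok) - 3]
16. n7.off = -1  [len(e₁.ok) - 3]
17. n7.cnt = -4  [len(e₁.ok) - 6]
18. n10.sig = 21  [terminal]
19. n11.sig = 18  [B₁.sig + B₁.off + 20]
20. n12.ok = "rr"  [terminal]
21. n13.lim = false  [terminal]
22. n14.ok = "uy"  [terminal]
23. n11.off = "uyrr"  [e₁.ok ++ e₀.ok]
24. n11.acc = false  [a.lim == true]
25. n6.sig = 7  [B₁.sig * -2 + 5]
26. n6.off = 26  [B₁.off + c.sig + 6]
27. n6.cnt = 11  [B₁.sig * 2 + 13]
28. n0.fin = false  [S₀.ok > -3]
29. n0.lim = 4  [4]
30. n0.mk = -8  [S₁.mk * -1 + 22]

-8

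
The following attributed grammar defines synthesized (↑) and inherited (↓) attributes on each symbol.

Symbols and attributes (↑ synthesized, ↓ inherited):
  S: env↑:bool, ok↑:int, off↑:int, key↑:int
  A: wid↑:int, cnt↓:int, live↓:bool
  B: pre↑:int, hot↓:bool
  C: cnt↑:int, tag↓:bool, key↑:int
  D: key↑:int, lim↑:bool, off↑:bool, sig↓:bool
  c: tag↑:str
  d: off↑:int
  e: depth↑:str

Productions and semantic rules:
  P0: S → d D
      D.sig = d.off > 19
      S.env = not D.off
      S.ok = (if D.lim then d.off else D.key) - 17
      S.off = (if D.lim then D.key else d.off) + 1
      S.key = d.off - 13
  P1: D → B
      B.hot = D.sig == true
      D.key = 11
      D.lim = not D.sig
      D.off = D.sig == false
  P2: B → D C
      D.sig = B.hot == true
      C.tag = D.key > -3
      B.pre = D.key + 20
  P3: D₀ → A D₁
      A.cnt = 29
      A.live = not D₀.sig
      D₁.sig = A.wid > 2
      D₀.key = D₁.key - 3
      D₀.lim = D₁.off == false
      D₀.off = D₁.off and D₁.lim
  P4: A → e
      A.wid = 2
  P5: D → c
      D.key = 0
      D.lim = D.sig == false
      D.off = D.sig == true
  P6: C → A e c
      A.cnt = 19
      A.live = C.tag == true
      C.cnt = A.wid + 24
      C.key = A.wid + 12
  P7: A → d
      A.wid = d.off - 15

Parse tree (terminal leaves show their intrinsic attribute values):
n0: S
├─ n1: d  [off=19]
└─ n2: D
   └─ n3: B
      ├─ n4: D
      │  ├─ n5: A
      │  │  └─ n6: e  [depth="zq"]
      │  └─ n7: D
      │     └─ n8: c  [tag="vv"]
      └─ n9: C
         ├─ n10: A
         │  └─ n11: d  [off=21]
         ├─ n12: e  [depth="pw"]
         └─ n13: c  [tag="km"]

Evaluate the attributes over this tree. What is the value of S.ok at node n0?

1. n1.off = 19  [terminal]
2. n2.sig = false  [d.off > 19]
3. n3.hot = false  [D.sig == true]
4. n4.sig = false  [B.hot == true]
5. n5.cnt = 29  [29]
6. n5.live = true  [not D₀.sig]
7. n6.depth = "zq"  [terminal]
8. n5.wid = 2  [2]
9. n7.sig = false  [A.wid > 2]
10. n8.tag = "vv"  [terminal]
11. n7.key = 0  [0]
12. n7.lim = true  [D.sig == false]
13. n7.off = false  [D.sig == true]
14. n4.key = -3  [D₁.key - 3]
15. n4.lim = true  [D₁.off == false]
16. n4.off = false  [D₁.off and D₁.lim]
17. n9.tag = false  [D.key > -3]
18. n10.cnt = 19  [19]
19. n10.live = false  [C.tag == true]
20. n11.off = 21  [terminal]
21. n10.wid = 6  [d.off - 15]
22. n12.depth = "pw"  [terminal]
23. n13.tag = "km"  [terminal]
24. n9.cnt = 30  [A.wid + 24]
25. n9.key = 18  [A.wid + 12]
26. n3.pre = 17  [D.key + 20]
27. n2.key = 11  [11]
28. n2.lim = true  [not D.sig]
29. n2.off = true  [D.sig == false]
30. n0.env = false  [not D.off]
31. n0.ok = 2  [(if D.lim then d.off else D.key) - 17]
32. n0.off = 12  [(if D.lim then D.key else d.off) + 1]
33. n0.key = 6  [d.off - 13]

2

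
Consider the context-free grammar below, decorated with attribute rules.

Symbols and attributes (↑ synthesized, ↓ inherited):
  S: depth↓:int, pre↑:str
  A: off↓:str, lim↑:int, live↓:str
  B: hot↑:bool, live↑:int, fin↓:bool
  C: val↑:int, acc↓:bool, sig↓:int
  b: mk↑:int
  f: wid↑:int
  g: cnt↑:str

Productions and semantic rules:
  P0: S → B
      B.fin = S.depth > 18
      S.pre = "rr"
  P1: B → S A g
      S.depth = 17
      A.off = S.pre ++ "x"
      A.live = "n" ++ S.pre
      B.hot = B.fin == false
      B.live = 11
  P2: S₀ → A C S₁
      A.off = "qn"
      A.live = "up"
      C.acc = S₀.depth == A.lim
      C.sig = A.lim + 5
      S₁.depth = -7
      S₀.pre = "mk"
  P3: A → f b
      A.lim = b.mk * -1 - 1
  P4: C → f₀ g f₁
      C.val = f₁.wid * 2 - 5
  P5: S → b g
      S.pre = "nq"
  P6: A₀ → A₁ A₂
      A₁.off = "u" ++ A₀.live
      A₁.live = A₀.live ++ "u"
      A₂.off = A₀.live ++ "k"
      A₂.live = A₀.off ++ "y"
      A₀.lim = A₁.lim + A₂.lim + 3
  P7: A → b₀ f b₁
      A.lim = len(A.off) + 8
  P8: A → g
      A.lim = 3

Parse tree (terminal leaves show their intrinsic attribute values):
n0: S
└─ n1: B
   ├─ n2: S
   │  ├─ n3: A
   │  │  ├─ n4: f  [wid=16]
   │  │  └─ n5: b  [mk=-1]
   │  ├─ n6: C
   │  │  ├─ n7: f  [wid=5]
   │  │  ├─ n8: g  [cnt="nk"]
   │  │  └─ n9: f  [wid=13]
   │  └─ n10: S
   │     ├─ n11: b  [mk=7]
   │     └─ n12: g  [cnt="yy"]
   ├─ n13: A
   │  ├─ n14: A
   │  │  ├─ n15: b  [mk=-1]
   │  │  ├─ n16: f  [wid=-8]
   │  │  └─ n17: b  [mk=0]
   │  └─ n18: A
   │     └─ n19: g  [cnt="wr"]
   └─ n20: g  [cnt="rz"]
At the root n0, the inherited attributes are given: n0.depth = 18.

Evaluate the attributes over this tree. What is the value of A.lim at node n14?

12

1. n0.depth = 18  [given at root]
2. n1.fin = false  [S.depth > 18]
3. n2.depth = 17  [17]
4. n3.off = "qn"  ["qn"]
5. n3.live = "up"  ["up"]
6. n4.wid = 16  [terminal]
7. n5.mk = -1  [terminal]
8. n3.lim = 0  [b.mk * -1 - 1]
9. n6.acc = false  [S₀.depth == A.lim]
10. n6.sig = 5  [A.lim + 5]
11. n7.wid = 5  [terminal]
12. n8.cnt = "nk"  [terminal]
13. n9.wid = 13  [terminal]
14. n6.val = 21  [f₁.wid * 2 - 5]
15. n10.depth = -7  [-7]
16. n11.mk = 7  [terminal]
17. n12.cnt = "yy"  [terminal]
18. n10.pre = "nq"  ["nq"]
19. n2.pre = "mk"  ["mk"]
20. n13.off = "mkx"  [S.pre ++ "x"]
21. n13.live = "nmk"  ["n" ++ S.pre]
22. n14.off = "unmk"  ["u" ++ A₀.live]
23. n14.live = "nmku"  [A₀.live ++ "u"]
24. n15.mk = -1  [terminal]
25. n16.wid = -8  [terminal]
26. n17.mk = 0  [terminal]
27. n14.lim = 12  [len(A.off) + 8]
28. n18.off = "nmkk"  [A₀.live ++ "k"]
29. n18.live = "mkxy"  [A₀.off ++ "y"]
30. n19.cnt = "wr"  [terminal]
31. n18.lim = 3  [3]
32. n13.lim = 18  [A₁.lim + A₂.lim + 3]
33. n20.cnt = "rz"  [terminal]
34. n1.hot = true  [B.fin == false]
35. n1.live = 11  [11]
36. n0.pre = "rr"  ["rr"]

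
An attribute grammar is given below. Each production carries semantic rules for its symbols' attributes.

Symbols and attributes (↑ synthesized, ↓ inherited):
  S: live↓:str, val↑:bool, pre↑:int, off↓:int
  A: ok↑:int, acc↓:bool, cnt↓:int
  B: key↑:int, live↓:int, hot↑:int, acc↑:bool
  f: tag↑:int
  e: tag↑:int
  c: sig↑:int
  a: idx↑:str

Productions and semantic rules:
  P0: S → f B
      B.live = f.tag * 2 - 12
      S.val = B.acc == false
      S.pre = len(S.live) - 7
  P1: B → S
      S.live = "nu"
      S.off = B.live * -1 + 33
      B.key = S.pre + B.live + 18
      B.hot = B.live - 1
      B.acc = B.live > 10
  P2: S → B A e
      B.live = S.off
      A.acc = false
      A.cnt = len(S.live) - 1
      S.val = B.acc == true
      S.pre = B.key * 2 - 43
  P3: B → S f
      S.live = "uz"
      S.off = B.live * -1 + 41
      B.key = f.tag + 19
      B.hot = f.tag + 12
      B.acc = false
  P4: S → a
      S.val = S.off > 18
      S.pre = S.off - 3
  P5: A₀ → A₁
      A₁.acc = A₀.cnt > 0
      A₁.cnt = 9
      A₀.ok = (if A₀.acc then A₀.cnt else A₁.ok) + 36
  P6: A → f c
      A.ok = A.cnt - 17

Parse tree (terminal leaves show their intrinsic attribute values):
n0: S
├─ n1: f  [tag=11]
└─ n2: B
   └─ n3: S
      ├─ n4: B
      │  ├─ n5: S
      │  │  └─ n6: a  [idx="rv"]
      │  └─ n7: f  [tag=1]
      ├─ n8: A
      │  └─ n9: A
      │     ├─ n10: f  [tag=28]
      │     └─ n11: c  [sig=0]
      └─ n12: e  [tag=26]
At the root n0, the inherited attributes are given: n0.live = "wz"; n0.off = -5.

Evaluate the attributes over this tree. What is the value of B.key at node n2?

25

1. n0.live = "wz"  [given at root]
2. n0.off = -5  [given at root]
3. n1.tag = 11  [terminal]
4. n2.live = 10  [f.tag * 2 - 12]
5. n3.live = "nu"  ["nu"]
6. n3.off = 23  [B.live * -1 + 33]
7. n4.live = 23  [S.off]
8. n5.live = "uz"  ["uz"]
9. n5.off = 18  [B.live * -1 + 41]
10. n6.idx = "rv"  [terminal]
11. n5.val = false  [S.off > 18]
12. n5.pre = 15  [S.off - 3]
13. n7.tag = 1  [terminal]
14. n4.key = 20  [f.tag + 19]
15. n4.hot = 13  [f.tag + 12]
16. n4.acc = false  [false]
17. n8.acc = false  [false]
18. n8.cnt = 1  [len(S.live) - 1]
19. n9.acc = true  [A₀.cnt > 0]
20. n9.cnt = 9  [9]
21. n10.tag = 28  [terminal]
22. n11.sig = 0  [terminal]
23. n9.ok = -8  [A.cnt - 17]
24. n8.ok = 28  [(if A₀.acc then A₀.cnt else A₁.ok) + 36]
25. n12.tag = 26  [terminal]
26. n3.val = false  [B.acc == true]
27. n3.pre = -3  [B.key * 2 - 43]
28. n2.key = 25  [S.pre + B.live + 18]
29. n2.hot = 9  [B.live - 1]
30. n2.acc = false  [B.live > 10]
31. n0.val = true  [B.acc == false]
32. n0.pre = -5  [len(S.live) - 7]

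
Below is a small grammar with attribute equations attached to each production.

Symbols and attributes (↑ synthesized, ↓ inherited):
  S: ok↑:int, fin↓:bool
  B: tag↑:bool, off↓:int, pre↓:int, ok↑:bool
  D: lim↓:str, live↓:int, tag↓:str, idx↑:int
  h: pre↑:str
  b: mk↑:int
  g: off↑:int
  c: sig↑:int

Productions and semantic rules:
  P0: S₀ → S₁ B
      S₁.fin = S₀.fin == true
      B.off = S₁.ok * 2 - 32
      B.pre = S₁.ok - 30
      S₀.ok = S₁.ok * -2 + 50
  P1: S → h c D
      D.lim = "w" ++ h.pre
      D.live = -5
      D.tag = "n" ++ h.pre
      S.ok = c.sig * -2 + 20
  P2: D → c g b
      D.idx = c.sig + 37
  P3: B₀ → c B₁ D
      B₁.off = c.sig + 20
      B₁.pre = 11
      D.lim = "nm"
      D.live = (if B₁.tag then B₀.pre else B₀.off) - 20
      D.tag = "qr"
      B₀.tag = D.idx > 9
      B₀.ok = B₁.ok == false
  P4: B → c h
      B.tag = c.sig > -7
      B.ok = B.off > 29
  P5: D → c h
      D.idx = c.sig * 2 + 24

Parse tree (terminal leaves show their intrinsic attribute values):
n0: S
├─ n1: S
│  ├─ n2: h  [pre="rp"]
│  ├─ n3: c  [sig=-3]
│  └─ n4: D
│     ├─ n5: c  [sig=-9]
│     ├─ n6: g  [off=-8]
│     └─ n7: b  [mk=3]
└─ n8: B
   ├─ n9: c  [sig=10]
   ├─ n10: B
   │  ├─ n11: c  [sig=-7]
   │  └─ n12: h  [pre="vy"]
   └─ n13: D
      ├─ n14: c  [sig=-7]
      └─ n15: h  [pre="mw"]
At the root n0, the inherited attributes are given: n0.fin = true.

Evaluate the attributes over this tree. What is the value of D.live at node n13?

1. n0.fin = true  [given at root]
2. n1.fin = true  [S₀.fin == true]
3. n2.pre = "rp"  [terminal]
4. n3.sig = -3  [terminal]
5. n4.lim = "wrp"  ["w" ++ h.pre]
6. n4.live = -5  [-5]
7. n4.tag = "nrp"  ["n" ++ h.pre]
8. n5.sig = -9  [terminal]
9. n6.off = -8  [terminal]
10. n7.mk = 3  [terminal]
11. n4.idx = 28  [c.sig + 37]
12. n1.ok = 26  [c.sig * -2 + 20]
13. n8.off = 20  [S₁.ok * 2 - 32]
14. n8.pre = -4  [S₁.ok - 30]
15. n9.sig = 10  [terminal]
16. n10.off = 30  [c.sig + 20]
17. n10.pre = 11  [11]
18. n11.sig = -7  [terminal]
19. n12.pre = "vy"  [terminal]
20. n10.tag = false  [c.sig > -7]
21. n10.ok = true  [B.off > 29]
22. n13.lim = "nm"  ["nm"]
23. n13.live = 0  [(if B₁.tag then B₀.pre else B₀.off) - 20]
24. n13.tag = "qr"  ["qr"]
25. n14.sig = -7  [terminal]
26. n15.pre = "mw"  [terminal]
27. n13.idx = 10  [c.sig * 2 + 24]
28. n8.tag = true  [D.idx > 9]
29. n8.ok = false  [B₁.ok == false]
30. n0.ok = -2  [S₁.ok * -2 + 50]

0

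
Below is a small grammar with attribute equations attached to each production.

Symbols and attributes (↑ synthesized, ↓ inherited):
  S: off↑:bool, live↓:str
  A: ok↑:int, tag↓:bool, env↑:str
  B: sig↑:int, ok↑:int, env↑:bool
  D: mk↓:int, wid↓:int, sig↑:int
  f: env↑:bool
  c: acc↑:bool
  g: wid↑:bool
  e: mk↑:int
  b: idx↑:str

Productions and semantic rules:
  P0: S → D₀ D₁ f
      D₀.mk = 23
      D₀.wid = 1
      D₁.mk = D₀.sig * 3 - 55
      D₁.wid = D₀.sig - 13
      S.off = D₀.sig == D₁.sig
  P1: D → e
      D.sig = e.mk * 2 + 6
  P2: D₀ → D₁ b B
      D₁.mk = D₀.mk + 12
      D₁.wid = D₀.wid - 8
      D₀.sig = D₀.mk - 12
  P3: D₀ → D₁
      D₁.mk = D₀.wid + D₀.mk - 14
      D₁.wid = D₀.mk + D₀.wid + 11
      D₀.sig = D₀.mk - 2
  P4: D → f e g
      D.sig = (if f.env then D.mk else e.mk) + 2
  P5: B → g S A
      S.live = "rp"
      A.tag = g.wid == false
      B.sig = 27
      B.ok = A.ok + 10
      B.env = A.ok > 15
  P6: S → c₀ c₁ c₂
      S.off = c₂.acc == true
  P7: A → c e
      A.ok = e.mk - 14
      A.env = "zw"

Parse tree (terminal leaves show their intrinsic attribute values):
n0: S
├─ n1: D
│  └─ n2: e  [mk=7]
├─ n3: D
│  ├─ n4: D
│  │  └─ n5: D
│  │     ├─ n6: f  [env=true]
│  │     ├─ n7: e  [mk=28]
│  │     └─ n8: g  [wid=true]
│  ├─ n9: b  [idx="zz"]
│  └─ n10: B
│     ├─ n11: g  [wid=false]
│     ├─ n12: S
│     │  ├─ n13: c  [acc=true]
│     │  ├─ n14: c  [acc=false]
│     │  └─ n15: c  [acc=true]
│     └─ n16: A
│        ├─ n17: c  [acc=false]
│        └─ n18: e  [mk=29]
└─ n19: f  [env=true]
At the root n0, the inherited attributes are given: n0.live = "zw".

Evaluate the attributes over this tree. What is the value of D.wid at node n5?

27

1. n0.live = "zw"  [given at root]
2. n1.mk = 23  [23]
3. n1.wid = 1  [1]
4. n2.mk = 7  [terminal]
5. n1.sig = 20  [e.mk * 2 + 6]
6. n3.mk = 5  [D₀.sig * 3 - 55]
7. n3.wid = 7  [D₀.sig - 13]
8. n4.mk = 17  [D₀.mk + 12]
9. n4.wid = -1  [D₀.wid - 8]
10. n5.mk = 2  [D₀.wid + D₀.mk - 14]
11. n5.wid = 27  [D₀.mk + D₀.wid + 11]
12. n6.env = true  [terminal]
13. n7.mk = 28  [terminal]
14. n8.wid = true  [terminal]
15. n5.sig = 4  [(if f.env then D.mk else e.mk) + 2]
16. n4.sig = 15  [D₀.mk - 2]
17. n9.idx = "zz"  [terminal]
18. n11.wid = false  [terminal]
19. n12.live = "rp"  ["rp"]
20. n13.acc = true  [terminal]
21. n14.acc = false  [terminal]
22. n15.acc = true  [terminal]
23. n12.off = true  [c₂.acc == true]
24. n16.tag = true  [g.wid == false]
25. n17.acc = false  [terminal]
26. n18.mk = 29  [terminal]
27. n16.ok = 15  [e.mk - 14]
28. n16.env = "zw"  ["zw"]
29. n10.sig = 27  [27]
30. n10.ok = 25  [A.ok + 10]
31. n10.env = false  [A.ok > 15]
32. n3.sig = -7  [D₀.mk - 12]
33. n19.env = true  [terminal]
34. n0.off = false  [D₀.sig == D₁.sig]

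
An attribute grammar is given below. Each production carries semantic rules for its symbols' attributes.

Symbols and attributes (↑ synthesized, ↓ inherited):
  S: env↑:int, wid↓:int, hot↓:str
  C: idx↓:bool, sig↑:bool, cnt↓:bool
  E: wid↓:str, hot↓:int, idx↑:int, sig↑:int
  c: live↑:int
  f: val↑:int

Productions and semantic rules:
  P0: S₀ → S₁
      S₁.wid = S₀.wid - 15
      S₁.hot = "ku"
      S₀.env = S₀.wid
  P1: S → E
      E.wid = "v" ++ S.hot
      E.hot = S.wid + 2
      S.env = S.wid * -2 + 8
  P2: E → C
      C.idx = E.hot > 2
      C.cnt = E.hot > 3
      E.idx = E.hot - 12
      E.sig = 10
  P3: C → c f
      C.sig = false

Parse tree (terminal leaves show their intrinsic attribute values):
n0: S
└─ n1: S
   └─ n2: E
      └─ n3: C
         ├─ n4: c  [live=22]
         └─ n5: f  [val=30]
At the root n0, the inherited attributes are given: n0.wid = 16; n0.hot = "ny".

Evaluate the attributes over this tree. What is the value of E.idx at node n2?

-9

1. n0.wid = 16  [given at root]
2. n0.hot = "ny"  [given at root]
3. n1.wid = 1  [S₀.wid - 15]
4. n1.hot = "ku"  ["ku"]
5. n2.wid = "vku"  ["v" ++ S.hot]
6. n2.hot = 3  [S.wid + 2]
7. n3.idx = true  [E.hot > 2]
8. n3.cnt = false  [E.hot > 3]
9. n4.live = 22  [terminal]
10. n5.val = 30  [terminal]
11. n3.sig = false  [false]
12. n2.idx = -9  [E.hot - 12]
13. n2.sig = 10  [10]
14. n1.env = 6  [S.wid * -2 + 8]
15. n0.env = 16  [S₀.wid]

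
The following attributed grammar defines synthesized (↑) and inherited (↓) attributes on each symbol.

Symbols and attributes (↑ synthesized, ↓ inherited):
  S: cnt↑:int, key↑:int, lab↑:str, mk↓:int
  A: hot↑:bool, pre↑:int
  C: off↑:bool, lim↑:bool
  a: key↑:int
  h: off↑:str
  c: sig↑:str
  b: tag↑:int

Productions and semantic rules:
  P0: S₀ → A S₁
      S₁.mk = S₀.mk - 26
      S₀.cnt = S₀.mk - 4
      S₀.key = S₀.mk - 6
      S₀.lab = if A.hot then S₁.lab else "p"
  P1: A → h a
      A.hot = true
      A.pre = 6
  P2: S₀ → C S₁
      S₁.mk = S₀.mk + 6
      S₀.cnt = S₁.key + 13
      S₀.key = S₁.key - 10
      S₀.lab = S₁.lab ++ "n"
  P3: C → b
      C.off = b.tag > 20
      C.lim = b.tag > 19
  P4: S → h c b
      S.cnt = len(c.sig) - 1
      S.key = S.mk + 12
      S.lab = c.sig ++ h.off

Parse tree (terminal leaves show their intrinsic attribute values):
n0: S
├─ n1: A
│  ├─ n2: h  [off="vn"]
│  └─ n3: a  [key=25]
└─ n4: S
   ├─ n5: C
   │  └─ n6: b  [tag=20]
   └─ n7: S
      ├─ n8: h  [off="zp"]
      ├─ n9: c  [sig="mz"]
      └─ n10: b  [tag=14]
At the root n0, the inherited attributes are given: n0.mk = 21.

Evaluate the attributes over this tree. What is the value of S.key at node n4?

3

1. n0.mk = 21  [given at root]
2. n2.off = "vn"  [terminal]
3. n3.key = 25  [terminal]
4. n1.hot = true  [true]
5. n1.pre = 6  [6]
6. n4.mk = -5  [S₀.mk - 26]
7. n6.tag = 20  [terminal]
8. n5.off = false  [b.tag > 20]
9. n5.lim = true  [b.tag > 19]
10. n7.mk = 1  [S₀.mk + 6]
11. n8.off = "zp"  [terminal]
12. n9.sig = "mz"  [terminal]
13. n10.tag = 14  [terminal]
14. n7.cnt = 1  [len(c.sig) - 1]
15. n7.key = 13  [S.mk + 12]
16. n7.lab = "mzzp"  [c.sig ++ h.off]
17. n4.cnt = 26  [S₁.key + 13]
18. n4.key = 3  [S₁.key - 10]
19. n4.lab = "mzzpn"  [S₁.lab ++ "n"]
20. n0.cnt = 17  [S₀.mk - 4]
21. n0.key = 15  [S₀.mk - 6]
22. n0.lab = "mzzpn"  [if A.hot then S₁.lab else "p"]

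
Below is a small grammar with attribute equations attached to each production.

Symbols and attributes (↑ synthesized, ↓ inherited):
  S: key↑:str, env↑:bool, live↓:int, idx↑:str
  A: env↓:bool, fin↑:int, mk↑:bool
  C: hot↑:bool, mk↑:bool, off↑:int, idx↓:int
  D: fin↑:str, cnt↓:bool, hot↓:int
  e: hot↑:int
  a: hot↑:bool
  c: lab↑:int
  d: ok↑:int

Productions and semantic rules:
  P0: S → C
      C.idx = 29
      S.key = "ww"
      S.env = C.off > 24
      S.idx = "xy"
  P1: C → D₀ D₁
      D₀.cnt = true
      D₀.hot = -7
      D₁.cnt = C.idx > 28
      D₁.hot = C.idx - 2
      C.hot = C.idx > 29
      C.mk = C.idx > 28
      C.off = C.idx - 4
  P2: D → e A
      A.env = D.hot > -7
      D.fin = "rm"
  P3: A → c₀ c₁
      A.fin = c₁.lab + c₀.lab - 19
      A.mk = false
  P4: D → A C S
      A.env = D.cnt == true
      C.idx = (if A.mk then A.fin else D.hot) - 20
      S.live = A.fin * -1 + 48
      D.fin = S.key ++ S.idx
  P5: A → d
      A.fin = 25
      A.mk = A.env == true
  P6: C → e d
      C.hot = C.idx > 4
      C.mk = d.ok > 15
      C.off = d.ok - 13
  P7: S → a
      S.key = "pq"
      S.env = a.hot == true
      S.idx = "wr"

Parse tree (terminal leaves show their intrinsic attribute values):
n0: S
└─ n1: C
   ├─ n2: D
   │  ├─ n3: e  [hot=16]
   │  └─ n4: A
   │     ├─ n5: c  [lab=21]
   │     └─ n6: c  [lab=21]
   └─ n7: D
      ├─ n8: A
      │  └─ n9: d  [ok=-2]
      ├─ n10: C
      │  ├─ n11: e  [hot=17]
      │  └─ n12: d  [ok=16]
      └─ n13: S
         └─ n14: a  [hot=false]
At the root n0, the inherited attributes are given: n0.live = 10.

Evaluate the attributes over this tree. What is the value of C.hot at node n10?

1. n0.live = 10  [given at root]
2. n1.idx = 29  [29]
3. n2.cnt = true  [true]
4. n2.hot = -7  [-7]
5. n3.hot = 16  [terminal]
6. n4.env = false  [D.hot > -7]
7. n5.lab = 21  [terminal]
8. n6.lab = 21  [terminal]
9. n4.fin = 23  [c₁.lab + c₀.lab - 19]
10. n4.mk = false  [false]
11. n2.fin = "rm"  ["rm"]
12. n7.cnt = true  [C.idx > 28]
13. n7.hot = 27  [C.idx - 2]
14. n8.env = true  [D.cnt == true]
15. n9.ok = -2  [terminal]
16. n8.fin = 25  [25]
17. n8.mk = true  [A.env == true]
18. n10.idx = 5  [(if A.mk then A.fin else D.hot) - 20]
19. n11.hot = 17  [terminal]
20. n12.ok = 16  [terminal]
21. n10.hot = true  [C.idx > 4]
22. n10.mk = true  [d.ok > 15]
23. n10.off = 3  [d.ok - 13]
24. n13.live = 23  [A.fin * -1 + 48]
25. n14.hot = false  [terminal]
26. n13.key = "pq"  ["pq"]
27. n13.env = false  [a.hot == true]
28. n13.idx = "wr"  ["wr"]
29. n7.fin = "pqwr"  [S.key ++ S.idx]
30. n1.hot = false  [C.idx > 29]
31. n1.mk = true  [C.idx > 28]
32. n1.off = 25  [C.idx - 4]
33. n0.key = "ww"  ["ww"]
34. n0.env = true  [C.off > 24]
35. n0.idx = "xy"  ["xy"]

true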